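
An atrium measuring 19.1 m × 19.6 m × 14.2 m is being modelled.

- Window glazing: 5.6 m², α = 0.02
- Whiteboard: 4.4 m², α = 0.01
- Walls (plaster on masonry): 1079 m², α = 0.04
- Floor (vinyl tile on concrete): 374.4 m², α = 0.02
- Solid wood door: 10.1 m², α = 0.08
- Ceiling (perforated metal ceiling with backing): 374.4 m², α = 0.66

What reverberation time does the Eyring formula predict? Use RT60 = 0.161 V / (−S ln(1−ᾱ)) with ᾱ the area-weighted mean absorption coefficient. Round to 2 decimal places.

S = Σ Sᵢ = 1847.9 m².
Absorption A = 5.6×0.02 + 4.4×0.01 + 1079×0.04 + 374.4×0.02 + 10.1×0.08 + 374.4×0.66 = 298.716 sabins.
ᾱ = 298.716 / 1847.9 = 0.1617.
−S·ln(1−ᾱ) = −1847.9 × ln(1 − 0.1617) = 325.931.
V = 19.1 × 19.6 × 14.2 = 5315.912 m³.
T = 0.161·V/[−S·ln(1−ᾱ)] = 0.161·5315.912/325.931 = 2.63 s.

2.63 s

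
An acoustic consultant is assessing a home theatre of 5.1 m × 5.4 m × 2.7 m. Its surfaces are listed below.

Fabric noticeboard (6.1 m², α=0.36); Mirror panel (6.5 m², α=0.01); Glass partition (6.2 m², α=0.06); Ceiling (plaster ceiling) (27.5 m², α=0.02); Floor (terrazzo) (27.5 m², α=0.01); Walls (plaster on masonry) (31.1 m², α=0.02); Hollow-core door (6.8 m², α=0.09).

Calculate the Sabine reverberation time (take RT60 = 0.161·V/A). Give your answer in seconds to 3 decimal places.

2.551 seconds

Summing Sᵢαᵢ: 2.196 + 0.065 + 0.372 + 0.550 + 0.275 + 0.622 + 0.612 → A = 4.692 sabins.
Room volume: 74.358 m³.
RT60 = 0.161 · V / A = 0.161 × 74.358 / 4.692 = 2.551 s.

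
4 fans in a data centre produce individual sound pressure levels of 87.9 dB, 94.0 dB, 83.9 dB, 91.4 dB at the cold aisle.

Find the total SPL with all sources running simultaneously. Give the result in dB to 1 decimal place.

96.8 dB

Converting to relative power and adding: 10^(87.9/10) + 10^(94.0/10) + 10^(83.9/10) + 10^(91.4/10) = 4.754e+09.
Combined level = 10 log₁₀(4.754e+09) = 96.8 dB.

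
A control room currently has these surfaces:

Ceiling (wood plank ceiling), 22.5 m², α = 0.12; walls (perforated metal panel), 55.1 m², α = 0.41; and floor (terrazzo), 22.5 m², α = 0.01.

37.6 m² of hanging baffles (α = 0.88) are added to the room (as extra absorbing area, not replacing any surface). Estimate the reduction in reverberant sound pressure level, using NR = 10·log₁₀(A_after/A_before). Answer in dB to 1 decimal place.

3.6 dB

Total absorption A_before = 22.5×0.12 + 55.1×0.41 + 22.5×0.01
  = 2.700 + 22.591 + 0.225 = 25.516 m² sabins.
Treatment contributes 37.6·0.88 = 33.088 sabins.
A_after = 25.516 + 33.088 = 58.604 sabins.
NR = 10·log₁₀(58.604/25.516) = 3.6 dB.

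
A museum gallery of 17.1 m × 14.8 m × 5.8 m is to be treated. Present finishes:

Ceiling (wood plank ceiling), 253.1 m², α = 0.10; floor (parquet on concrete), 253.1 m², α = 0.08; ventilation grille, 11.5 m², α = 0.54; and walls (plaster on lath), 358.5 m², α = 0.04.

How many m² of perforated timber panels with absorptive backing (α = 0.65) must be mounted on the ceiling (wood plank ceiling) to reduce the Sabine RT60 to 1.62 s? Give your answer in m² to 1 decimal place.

Equivalent absorption area: A₁ = 253.1×0.10 + 253.1×0.08 + 11.5×0.54 + 358.5×0.04 = 66.108 m².
Required A₂ = 0.161·1467.864/1.62 = 145.880 sabins.
Absorption to add: 145.880 − 66.108 = 79.772 sabins.
Each m² of panel replacing the ceiling (wood plank ceiling) adds (0.65 − 0.10) = 0.55 sabins.
Panel area = 79.772 / 0.55 = 145.0 m².

145.0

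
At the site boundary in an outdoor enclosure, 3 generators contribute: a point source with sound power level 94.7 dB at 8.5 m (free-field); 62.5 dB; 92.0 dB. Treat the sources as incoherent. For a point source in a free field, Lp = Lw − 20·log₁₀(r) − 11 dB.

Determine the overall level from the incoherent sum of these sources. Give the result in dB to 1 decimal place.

92.0 dB

Source at 8.5 m: Lp = 94.7 − 20·log₁₀(8.5) − 11 = 65.1 dB.
Sum in the linear (power) domain: Σ 10^(Lᵢ/10) = 10^(65.1/10) + 10^(62.5/10) + 10^(92.0/10) = 1.59e+09.
L_total = 10·log₁₀(1.59e+09) = 92.0 dB.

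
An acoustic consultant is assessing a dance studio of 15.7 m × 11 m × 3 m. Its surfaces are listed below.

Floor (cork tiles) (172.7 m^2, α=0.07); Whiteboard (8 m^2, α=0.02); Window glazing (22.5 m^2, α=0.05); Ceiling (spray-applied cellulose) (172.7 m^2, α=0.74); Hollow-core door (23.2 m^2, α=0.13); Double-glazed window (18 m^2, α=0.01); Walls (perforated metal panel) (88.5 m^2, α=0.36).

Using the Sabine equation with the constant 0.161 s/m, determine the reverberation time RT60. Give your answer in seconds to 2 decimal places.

Equivalent absorption area: A = 172.7*0.07 + 8*0.02 + 22.5*0.05 + 172.7*0.74 + 23.2*0.13 + 18*0.01 + 88.5*0.36 = 176.228 m^2.
Volume V = 15.7 × 11 × 3 = 518.1 m³.
T = 0.161 V/A = 0.161·518.1/176.228 = 0.47 s.

0.47 s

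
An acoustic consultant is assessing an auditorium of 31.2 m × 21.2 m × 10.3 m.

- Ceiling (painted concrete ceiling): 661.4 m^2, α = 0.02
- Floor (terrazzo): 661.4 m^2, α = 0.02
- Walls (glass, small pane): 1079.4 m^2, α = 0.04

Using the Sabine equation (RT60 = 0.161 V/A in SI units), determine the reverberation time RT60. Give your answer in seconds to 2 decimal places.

15.75 s

Summing Sᵢαᵢ: 13.228 + 13.228 + 43.176 → A = 69.632 sabins.
V = 31.2·21.2·10.3 = 6812.832 m³.
Sabine: RT60 = 0.161 × 6812.832 / 69.632 = 15.75 s.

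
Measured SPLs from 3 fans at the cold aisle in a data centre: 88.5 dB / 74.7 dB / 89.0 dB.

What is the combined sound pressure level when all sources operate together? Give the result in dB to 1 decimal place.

Sum in the linear (power) domain: Σ 10^(Lᵢ/10) = 10^(88.5/10) + 10^(74.7/10) + 10^(89.0/10) = 1.532e+09.
Combined level = 10 log₁₀(1.532e+09) = 91.9 dB.

91.9 dB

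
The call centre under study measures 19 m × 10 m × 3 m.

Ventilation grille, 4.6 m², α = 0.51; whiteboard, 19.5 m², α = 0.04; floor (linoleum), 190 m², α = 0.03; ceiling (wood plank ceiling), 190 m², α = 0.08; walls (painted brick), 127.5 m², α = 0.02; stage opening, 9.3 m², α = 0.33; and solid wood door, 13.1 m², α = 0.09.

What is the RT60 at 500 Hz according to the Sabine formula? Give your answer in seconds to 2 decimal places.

A = Σ Sᵢαᵢ = 4.6·0.51 + 19.5·0.04 + 190·0.03 + 190·0.08 + 127.5·0.02 + 9.3·0.33 + 13.1·0.09 = 30.824 sabins.
V = 19·10·3 = 570 m³.
Sabine: RT60 = 0.161 × 570 / 30.824 = 2.98 s.

2.98 s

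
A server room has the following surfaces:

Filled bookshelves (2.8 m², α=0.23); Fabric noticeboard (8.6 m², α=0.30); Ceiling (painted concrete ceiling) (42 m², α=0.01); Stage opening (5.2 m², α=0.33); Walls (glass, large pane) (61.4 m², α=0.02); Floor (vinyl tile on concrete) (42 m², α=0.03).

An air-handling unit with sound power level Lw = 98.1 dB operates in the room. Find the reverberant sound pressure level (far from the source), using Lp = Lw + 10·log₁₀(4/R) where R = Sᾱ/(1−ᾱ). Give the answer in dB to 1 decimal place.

A = 7.848 sabins; S = 162.0 m².
ᾱ = 7.848/162.0 = 0.0484; R = Sᾱ/(1−ᾱ) = 7.848/(1−0.0484) = 8.247 m².
Lp = 98.1 + 10·log₁₀(4/8.247) = 98.1 + (-3.14) = 95.0 dB.

95.0 dB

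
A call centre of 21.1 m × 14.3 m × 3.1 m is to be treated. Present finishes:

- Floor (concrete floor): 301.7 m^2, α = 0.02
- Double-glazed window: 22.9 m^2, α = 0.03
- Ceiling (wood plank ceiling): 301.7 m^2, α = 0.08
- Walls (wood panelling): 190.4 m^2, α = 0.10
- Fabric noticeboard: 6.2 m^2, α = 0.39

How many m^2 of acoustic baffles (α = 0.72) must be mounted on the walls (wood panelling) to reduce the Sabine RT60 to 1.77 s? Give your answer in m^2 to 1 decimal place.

Total absorption A₁ = 301.7·0.02 + 22.9·0.03 + 301.7·0.08 + 190.4·0.10 + 6.2·0.39
  = 6.034 + 0.687 + 24.136 + 19.040 + 2.418 = 52.315 m^2 sabins.
Required A₂ = 0.161·935.363/1.77 = 85.081 sabins.
Absorption to add: 85.081 − 52.315 = 32.766 sabins.
Each m^2 of panel replacing the walls (wood panelling) adds (0.72 − 0.10) = 0.62 sabins.
Panel area = 32.766 / 0.62 = 52.8 m^2.

52.8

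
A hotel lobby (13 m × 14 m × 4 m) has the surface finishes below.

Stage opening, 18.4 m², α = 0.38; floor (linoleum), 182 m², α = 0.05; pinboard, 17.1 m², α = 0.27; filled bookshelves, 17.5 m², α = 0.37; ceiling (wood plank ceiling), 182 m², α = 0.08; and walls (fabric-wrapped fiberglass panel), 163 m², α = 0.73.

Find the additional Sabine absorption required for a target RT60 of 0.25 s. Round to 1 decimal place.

308.1 sabins

Total absorption A₁ = 18.4*0.38 + 182*0.05 + 17.1*0.27 + 17.5*0.37 + 182*0.08 + 163*0.73
  = 6.992 + 9.100 + 4.617 + 6.475 + 14.560 + 118.990 = 160.734 m² sabins.
Target A₂ = 0.161·728/0.25 = 468.832 sabins (V = 728 m³).
Additional absorption ΔA = 468.832 − 160.734 = 308.1 sabins.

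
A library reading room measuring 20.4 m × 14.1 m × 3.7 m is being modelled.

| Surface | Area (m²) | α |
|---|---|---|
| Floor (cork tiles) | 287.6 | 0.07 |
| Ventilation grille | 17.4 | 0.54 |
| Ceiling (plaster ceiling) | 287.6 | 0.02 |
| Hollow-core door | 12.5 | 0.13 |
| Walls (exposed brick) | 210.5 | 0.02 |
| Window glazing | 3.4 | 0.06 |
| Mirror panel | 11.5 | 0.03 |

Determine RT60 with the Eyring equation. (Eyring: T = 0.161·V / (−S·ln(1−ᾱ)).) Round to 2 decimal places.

4.01 seconds

Total surface area S = 287.6 + 17.4 + 287.6 + 12.5 + 210.5 + 3.4 + 11.5 = 830.5 m².
Σ(Sᵢαᵢ) = 287.6·0.07 + 17.4·0.54 + 287.6·0.02 + 12.5·0.13 + 210.5·0.02 + 3.4·0.06 + 11.5·0.03 = 41.664.
ᾱ = 41.664 / 830.5 = 0.0502.
−S·ln(1−ᾱ) = −830.5 × ln(1 − 0.0502) = 42.774.
V = 20.4 × 14.1 × 3.7 = 1064.268 m³.
T = 0.161·V/[−S·ln(1−ᾱ)] = 0.161·1064.268/42.774 = 4.01 s.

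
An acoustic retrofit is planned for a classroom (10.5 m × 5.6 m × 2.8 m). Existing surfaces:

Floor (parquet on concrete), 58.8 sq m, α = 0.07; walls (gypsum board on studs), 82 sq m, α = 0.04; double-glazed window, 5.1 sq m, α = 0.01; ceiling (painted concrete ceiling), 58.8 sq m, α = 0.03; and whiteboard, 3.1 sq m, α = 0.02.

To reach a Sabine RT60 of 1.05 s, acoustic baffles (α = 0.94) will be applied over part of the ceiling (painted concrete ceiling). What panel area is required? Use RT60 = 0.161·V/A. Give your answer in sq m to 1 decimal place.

17.6

Summing Sᵢαᵢ: 4.116 + 3.280 + 0.051 + 1.764 + 0.062 → A₁ = 9.273 sabins.
V = 164.64 m³. Target absorption A₂ = 0.161 × 164.64 / 1.05 = 25.245 sabins.
Absorption to add: 25.245 − 9.273 = 15.972 sabins.
Net gain per sq m: Δα = 0.94 − 0.03 = 0.91.
Area = ΔA/Δα = 15.972/0.91 = 17.6 sq m.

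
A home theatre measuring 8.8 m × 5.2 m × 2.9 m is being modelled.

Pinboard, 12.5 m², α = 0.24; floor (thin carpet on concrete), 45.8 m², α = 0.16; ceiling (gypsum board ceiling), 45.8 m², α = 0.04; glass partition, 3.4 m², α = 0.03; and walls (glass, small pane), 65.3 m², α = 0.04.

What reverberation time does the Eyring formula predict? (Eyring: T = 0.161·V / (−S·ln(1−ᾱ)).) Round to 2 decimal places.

1.37 s

S = Σ Sᵢ = 172.8 m².
Absorption A = 12.5·0.24 + 45.8·0.16 + 45.8·0.04 + 3.4·0.03 + 65.3·0.04 = 14.874 sabins.
ᾱ = 14.874 / 172.8 = 0.0861.
Eyring denominator: −S ln(1−ᾱ) = 15.558.
V = 8.8 × 5.2 × 2.9 = 132.704 m³.
RT60 = 0.161 × 132.704 / 15.558 = 1.37 s.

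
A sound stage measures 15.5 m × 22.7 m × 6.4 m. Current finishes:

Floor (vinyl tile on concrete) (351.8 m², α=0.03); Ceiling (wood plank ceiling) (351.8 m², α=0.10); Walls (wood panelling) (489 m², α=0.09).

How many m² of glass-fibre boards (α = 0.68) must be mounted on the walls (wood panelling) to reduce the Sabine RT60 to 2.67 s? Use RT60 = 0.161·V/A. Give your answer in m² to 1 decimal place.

78.0

Summing Sᵢαᵢ: 10.554 + 35.180 + 44.010 → A₁ = 89.744 sabins.
Required A₂ = 0.161·2251.84/2.67 = 135.785 sabins.
ΔA needed = 135.785 − 89.744 = 46.041 sabins.
Each m² of panel replacing the walls (wood panelling) adds (0.68 − 0.09) = 0.59 sabins.
Panel area = 46.041 / 0.59 = 78.0 m².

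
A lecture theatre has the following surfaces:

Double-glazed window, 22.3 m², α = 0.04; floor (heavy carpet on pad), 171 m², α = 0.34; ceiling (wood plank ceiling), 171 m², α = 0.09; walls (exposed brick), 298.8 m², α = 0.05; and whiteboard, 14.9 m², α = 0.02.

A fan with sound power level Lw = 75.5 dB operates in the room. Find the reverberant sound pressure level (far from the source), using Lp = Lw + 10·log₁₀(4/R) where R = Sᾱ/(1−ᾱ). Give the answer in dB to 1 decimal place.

Σ(Sᵢαᵢ) = 22.3×0.04 + 171×0.34 + 171×0.09 + 298.8×0.05 + 14.9×0.02 = 89.660; total area S = 678.0 m².
ᾱ = 0.1322, so room constant R = A/(1−ᾱ) = 103.319 m².
Lp = Lw + 10 log₁₀(4/R) = 75.5 -14.12 = 61.4 dB.

61.4 dB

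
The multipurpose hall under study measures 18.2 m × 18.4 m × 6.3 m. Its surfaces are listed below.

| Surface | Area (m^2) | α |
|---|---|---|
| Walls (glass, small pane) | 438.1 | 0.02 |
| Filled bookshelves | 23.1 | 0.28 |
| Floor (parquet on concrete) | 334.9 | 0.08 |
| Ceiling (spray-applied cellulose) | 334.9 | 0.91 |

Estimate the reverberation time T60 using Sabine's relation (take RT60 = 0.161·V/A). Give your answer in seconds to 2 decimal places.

A = Σ Sᵢαᵢ = 438.1*0.02 + 23.1*0.28 + 334.9*0.08 + 334.9*0.91 = 346.781 sabins.
Volume V = 18.2 × 18.4 × 6.3 = 2109.744 m³.
T = 0.161 V/A = 0.161·2109.744/346.781 = 0.98 s.

0.98 sec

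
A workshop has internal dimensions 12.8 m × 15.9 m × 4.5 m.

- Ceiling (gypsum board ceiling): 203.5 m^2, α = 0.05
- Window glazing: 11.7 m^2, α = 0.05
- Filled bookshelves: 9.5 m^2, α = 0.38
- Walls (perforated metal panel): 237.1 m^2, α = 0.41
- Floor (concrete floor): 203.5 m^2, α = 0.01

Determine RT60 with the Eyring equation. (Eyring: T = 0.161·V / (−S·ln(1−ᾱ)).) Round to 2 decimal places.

1.18 sec

Total surface area S = 203.5 + 11.7 + 9.5 + 237.1 + 203.5 = 665.3 m^2.
Σ(Sᵢαᵢ) = 203.5·0.05 + 11.7·0.05 + 9.5·0.38 + 237.1·0.41 + 203.5·0.01 = 113.616.
Mean coefficient ᾱ = A/S = 0.1708.
Eyring denominator: −S ln(1−ᾱ) = 124.607.
V = 12.8 × 15.9 × 4.5 = 915.84 m³.
T = 0.161·V/[−S·ln(1−ᾱ)] = 0.161·915.84/124.607 = 1.18 s.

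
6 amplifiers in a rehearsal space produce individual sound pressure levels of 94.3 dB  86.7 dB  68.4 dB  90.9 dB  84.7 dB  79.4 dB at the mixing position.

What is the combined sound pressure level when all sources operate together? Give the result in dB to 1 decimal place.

Converting to relative power and adding: 10^(94.3/10) + 10^(86.7/10) + 10^(68.4/10) + 10^(90.9/10) + 10^(84.7/10) + 10^(79.4/10) = 4.779e+09.
L_total = 10·log₁₀(4.779e+09) = 96.8 dB.

96.8 dB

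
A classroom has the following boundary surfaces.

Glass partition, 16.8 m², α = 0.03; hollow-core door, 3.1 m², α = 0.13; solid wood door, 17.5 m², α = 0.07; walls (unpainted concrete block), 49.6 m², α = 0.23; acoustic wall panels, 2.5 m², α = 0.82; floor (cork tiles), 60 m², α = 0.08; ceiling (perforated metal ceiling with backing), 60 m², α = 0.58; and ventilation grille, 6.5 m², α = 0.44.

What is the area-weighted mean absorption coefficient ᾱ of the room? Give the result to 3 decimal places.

0.269

Total surface area S = 216.0 m².
A = 16.8*0.03 + 3.1*0.13 + 17.5*0.07 + 49.6*0.23 + 2.5*0.82 + 60*0.08 + 60*0.58 + 6.5*0.44 = 58.050 sabins.
ᾱ = 58.050 / 216.0 = 0.269.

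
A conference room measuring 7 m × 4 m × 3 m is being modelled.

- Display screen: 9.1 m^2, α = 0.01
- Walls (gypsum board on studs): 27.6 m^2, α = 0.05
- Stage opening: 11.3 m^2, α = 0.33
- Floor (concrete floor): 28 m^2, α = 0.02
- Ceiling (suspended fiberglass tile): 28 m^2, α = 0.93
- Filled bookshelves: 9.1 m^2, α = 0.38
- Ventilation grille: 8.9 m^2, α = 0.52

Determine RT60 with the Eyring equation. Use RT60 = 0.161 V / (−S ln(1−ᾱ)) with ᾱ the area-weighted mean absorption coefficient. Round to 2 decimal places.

Total surface area S = 9.1 + 27.6 + 11.3 + 28 + 28 + 9.1 + 8.9 = 122.0 m^2.
Σ(Sᵢαᵢ) = 9.1×0.01 + 27.6×0.05 + 11.3×0.33 + 28×0.02 + 28×0.93 + 9.1×0.38 + 8.9×0.52 = 39.886.
Mean coefficient ᾱ = A/S = 0.3269.
−S·ln(1−ᾱ) = −122.0 × ln(1 − 0.3269) = 48.295.
V = 7 × 4 × 3 = 84 m³.
RT60 = 0.161 × 84 / 48.295 = 0.28 s.

0.28 sec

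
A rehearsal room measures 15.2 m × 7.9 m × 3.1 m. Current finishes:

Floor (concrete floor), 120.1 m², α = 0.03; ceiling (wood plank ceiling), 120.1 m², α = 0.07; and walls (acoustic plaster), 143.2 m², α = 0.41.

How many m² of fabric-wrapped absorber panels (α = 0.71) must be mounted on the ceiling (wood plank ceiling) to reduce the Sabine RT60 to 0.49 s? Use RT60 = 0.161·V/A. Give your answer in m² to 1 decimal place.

Summing Sᵢαᵢ: 3.603 + 8.407 + 58.712 → A₁ = 70.722 sabins.
Required A₂ = 0.161·372.248/0.49 = 122.310 sabins.
ΔA needed = 122.310 − 70.722 = 51.588 sabins.
Net gain per m²: Δα = 0.71 − 0.07 = 0.64.
Panel area = 51.588 / 0.64 = 80.6 m².

80.6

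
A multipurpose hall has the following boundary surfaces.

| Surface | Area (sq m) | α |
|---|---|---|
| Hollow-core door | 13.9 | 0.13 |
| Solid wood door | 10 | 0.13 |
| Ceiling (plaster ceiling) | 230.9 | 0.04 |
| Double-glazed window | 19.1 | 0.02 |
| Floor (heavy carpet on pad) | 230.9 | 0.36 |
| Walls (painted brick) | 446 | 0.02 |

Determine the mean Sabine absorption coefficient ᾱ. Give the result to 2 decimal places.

S = Σ Sᵢ = 13.9 + 10 + 230.9 + 19.1 + 230.9 + 446 = 950.8 sq m.
Weighted sum Σ Sα = 104.769.
ᾱ = A/S = 0.11.

0.11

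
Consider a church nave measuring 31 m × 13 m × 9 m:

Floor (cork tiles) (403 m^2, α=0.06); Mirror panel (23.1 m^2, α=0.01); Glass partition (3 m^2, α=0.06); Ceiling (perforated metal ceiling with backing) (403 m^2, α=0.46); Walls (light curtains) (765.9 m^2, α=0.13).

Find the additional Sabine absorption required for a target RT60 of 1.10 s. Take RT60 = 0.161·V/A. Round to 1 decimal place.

Equivalent absorption area: A₁ = 403×0.06 + 23.1×0.01 + 3×0.06 + 403×0.46 + 765.9×0.13 = 309.538 m^2.
For T = 1.10 s, need A₂ = 0.161·V/T = 0.161·3627/1.10 = 530.861 sabins.
ΔA = A₂ − A₁ = 530.861 − 309.538 = 221.3 sabins.

221.3 sabins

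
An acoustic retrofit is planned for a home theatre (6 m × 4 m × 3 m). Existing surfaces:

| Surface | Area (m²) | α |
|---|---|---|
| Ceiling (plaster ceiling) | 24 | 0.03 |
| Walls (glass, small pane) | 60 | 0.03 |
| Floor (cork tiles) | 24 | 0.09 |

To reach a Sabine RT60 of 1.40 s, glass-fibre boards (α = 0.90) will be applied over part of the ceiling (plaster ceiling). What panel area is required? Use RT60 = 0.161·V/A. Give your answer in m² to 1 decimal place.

Summing Sᵢαᵢ: 0.720 + 1.800 + 2.160 → A₁ = 4.680 sabins.
Required A₂ = 0.161·72/1.40 = 8.280 sabins.
ΔA needed = 8.280 − 4.680 = 3.600 sabins.
Each m² of panel replacing the ceiling (plaster ceiling) adds (0.90 − 0.03) = 0.87 sabins.
Area = ΔA/Δα = 3.600/0.87 = 4.1 m².

4.1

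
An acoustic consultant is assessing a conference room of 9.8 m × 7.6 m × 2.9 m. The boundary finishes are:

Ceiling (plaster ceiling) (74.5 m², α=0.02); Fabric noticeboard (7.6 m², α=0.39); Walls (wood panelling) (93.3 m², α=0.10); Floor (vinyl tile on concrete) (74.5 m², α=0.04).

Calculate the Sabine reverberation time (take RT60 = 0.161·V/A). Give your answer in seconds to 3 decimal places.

2.074 s

Total absorption A = 74.5*0.02 + 7.6*0.39 + 93.3*0.10 + 74.5*0.04
  = 1.490 + 2.964 + 9.330 + 2.980 = 16.764 m² sabins.
Volume V = 9.8 × 7.6 × 2.9 = 215.992 m³.
RT60 = 0.161 · V / A = 0.161 × 215.992 / 16.764 = 2.074 s.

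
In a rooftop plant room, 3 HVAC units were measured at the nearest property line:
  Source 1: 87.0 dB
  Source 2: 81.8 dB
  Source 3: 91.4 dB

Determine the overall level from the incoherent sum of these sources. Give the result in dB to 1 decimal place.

Sum in the linear (power) domain: Σ 10^(Lᵢ/10) = 10^(87.0/10) + 10^(81.8/10) + 10^(91.4/10) = 2.033e+09.
Combined level = 10 log₁₀(2.033e+09) = 93.1 dB.

93.1 dB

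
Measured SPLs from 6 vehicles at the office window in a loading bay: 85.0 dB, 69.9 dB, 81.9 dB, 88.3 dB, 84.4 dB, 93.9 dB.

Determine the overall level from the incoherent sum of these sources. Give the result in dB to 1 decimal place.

95.9 dB

Sum in the linear (power) domain: Σ 10^(Lᵢ/10) = 10^(85.0/10) + 10^(69.9/10) + 10^(81.9/10) + 10^(88.3/10) + 10^(84.4/10) + 10^(93.9/10) = 3.887e+09.
Back to dB: 10·log₁₀ Σ = 95.9 dB.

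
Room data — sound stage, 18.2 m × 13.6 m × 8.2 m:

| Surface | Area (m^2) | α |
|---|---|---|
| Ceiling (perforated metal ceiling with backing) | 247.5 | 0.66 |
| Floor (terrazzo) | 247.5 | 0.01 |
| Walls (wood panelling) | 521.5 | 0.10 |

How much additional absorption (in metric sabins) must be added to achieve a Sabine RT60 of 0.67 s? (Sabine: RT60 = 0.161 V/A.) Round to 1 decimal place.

269.8 sabins

Total absorption A₁ = 247.5*0.66 + 247.5*0.01 + 521.5*0.10
  = 163.350 + 2.475 + 52.150 = 217.975 m^2 sabins.
V = 2029.664 m³. Required absorption A₂ = 0.161 × 2029.664 / 0.67 = 487.725 sabins.
Shortfall: 487.725 − 217.975 = 269.8 sabins.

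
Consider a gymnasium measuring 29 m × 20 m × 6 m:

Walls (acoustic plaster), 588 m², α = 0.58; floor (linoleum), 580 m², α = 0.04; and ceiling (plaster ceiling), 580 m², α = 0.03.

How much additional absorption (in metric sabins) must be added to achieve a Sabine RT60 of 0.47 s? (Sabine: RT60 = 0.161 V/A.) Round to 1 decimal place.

A₁ = Σ Sᵢαᵢ = 588*0.58 + 580*0.04 + 580*0.03 = 381.640 sabins.
Target A₂ = 0.161·3480/0.47 = 1192.085 sabins (V = 3480 m³).
Additional absorption ΔA = 1192.085 − 381.640 = 810.4 sabins.

810.4 sabins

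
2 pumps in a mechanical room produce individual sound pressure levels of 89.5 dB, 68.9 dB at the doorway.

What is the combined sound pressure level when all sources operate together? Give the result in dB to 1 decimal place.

Sum in the linear (power) domain: Σ 10^(Lᵢ/10) = 10^(89.5/10) + 10^(68.9/10) = 8.99e+08.
Combined level = 10 log₁₀(8.99e+08) = 89.5 dB.

89.5 dB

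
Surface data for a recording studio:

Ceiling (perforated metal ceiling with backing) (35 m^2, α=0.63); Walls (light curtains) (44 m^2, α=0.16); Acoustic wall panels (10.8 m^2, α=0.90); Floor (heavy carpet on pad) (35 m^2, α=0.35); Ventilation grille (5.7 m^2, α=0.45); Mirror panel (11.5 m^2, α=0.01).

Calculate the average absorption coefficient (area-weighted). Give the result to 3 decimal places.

0.378

Total surface area S = 142.0 m^2.
Weighted sum Σ Sα = 53.740.
ᾱ = A/S = 0.378.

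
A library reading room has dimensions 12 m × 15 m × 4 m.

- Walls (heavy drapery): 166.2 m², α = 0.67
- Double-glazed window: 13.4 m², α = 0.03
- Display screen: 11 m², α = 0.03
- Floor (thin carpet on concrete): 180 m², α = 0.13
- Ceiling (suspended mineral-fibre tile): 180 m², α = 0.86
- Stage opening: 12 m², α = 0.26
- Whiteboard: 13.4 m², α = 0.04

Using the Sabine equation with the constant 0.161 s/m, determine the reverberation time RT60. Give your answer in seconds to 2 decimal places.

0.39 s

Total absorption A = 166.2·0.67 + 13.4·0.03 + 11·0.03 + 180·0.13 + 180·0.86 + 12·0.26 + 13.4·0.04
  = 111.354 + 0.402 + 0.330 + 23.400 + 154.800 + 3.120 + 0.536 = 293.942 m² sabins.
Room volume: 720 m³.
RT60 = 0.161 · V / A = 0.161 × 720 / 293.942 = 0.39 s.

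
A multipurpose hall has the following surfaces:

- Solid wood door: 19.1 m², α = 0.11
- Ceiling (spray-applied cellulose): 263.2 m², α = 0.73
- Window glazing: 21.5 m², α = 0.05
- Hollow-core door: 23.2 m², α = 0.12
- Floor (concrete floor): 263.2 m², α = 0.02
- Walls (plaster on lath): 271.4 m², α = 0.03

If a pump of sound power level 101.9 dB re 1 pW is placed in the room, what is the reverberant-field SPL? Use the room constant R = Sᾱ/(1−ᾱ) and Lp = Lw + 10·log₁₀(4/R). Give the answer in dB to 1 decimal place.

83.4 dB

Σ(Sᵢαᵢ) = 19.1·0.11 + 263.2·0.73 + 21.5·0.05 + 23.2·0.12 + 263.2·0.02 + 271.4·0.03 = 211.502; total area S = 861.6 m².
ᾱ = 0.2455, so room constant R = A/(1−ᾱ) = 280.321 m².
Lp = 101.9 + 10·log₁₀(4/280.321) = 101.9 + (-18.46) = 83.4 dB.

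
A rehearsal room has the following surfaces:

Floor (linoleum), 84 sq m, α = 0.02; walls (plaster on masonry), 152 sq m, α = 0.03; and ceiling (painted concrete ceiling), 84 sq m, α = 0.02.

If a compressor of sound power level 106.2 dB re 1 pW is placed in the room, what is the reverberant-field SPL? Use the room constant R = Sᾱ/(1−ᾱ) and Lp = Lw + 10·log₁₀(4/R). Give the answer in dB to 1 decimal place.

103.1 dB

Σ(Sᵢαᵢ) = 84·0.02 + 152·0.03 + 84·0.02 = 7.920; total area S = 320.0 sq m.
ᾱ = 7.920/320.0 = 0.0248; R = Sᾱ/(1−ᾱ) = 7.920/(1−0.0248) = 8.121 sq m.
Lp = Lw + 10 log₁₀(4/R) = 106.2 -3.08 = 103.1 dB.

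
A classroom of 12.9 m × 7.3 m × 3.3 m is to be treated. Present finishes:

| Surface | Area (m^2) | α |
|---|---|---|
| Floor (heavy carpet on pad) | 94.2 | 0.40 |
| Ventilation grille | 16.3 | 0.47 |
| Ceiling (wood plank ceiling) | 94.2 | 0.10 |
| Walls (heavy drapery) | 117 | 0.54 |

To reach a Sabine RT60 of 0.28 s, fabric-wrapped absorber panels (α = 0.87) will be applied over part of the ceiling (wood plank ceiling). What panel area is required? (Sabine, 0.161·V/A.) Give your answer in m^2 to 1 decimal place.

78.9

A₁ = Σ Sᵢαᵢ = 94.2×0.40 + 16.3×0.47 + 94.2×0.10 + 117×0.54 = 117.941 sabins.
Required A₂ = 0.161·310.761/0.28 = 178.688 sabins.
ΔA needed = 178.688 − 117.941 = 60.747 sabins.
Each m^2 of panel replacing the ceiling (wood plank ceiling) adds (0.87 − 0.10) = 0.77 sabins.
Panel area = 60.747 / 0.77 = 78.9 m^2.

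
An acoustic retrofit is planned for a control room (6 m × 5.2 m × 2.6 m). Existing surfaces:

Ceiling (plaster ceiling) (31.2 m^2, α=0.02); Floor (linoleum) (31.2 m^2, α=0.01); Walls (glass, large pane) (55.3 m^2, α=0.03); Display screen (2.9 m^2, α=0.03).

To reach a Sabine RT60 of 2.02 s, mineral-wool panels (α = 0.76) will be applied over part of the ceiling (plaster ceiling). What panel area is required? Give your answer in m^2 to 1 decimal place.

A₁ = Σ Sᵢαᵢ = 31.2·0.02 + 31.2·0.01 + 55.3·0.03 + 2.9·0.03 = 2.682 sabins.
Required A₂ = 0.161·81.12/2.02 = 6.466 sabins.
Absorption to add: 6.466 − 2.682 = 3.784 sabins.
Each m^2 of panel replacing the ceiling (plaster ceiling) adds (0.76 − 0.02) = 0.74 sabins.
Area = ΔA/Δα = 3.784/0.74 = 5.1 m^2.

5.1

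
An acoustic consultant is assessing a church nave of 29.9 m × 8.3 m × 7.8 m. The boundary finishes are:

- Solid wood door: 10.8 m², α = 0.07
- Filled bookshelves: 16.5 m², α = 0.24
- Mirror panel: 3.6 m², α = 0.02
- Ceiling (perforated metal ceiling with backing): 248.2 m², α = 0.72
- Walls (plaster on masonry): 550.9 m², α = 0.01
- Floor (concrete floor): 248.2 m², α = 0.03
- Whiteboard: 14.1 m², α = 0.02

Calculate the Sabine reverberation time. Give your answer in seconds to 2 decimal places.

Total absorption A = 10.8*0.07 + 16.5*0.24 + 3.6*0.02 + 248.2*0.72 + 550.9*0.01 + 248.2*0.03 + 14.1*0.02
  = 0.756 + 3.960 + 0.072 + 178.704 + 5.509 + 7.446 + 0.282 = 196.729 m² sabins.
Volume V = 29.9 × 8.3 × 7.8 = 1935.726 m³.
T = 0.161 V/A = 0.161·1935.726/196.729 = 1.58 s.

1.58 seconds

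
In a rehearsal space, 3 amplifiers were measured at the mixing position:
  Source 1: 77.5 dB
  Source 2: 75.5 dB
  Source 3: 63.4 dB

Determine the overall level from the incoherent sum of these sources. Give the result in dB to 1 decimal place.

79.7 dB

Converting to relative power and adding: 10^(77.5/10) + 10^(75.5/10) + 10^(63.4/10) = 9.39e+07.
L_total = 10·log₁₀(9.39e+07) = 79.7 dB.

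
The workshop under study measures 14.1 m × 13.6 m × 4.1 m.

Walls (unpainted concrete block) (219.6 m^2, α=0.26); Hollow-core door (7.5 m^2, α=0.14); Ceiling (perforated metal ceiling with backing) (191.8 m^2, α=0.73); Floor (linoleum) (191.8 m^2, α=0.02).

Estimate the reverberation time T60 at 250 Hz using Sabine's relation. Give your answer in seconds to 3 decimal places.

0.627 s

Summing Sᵢαᵢ: 57.096 + 1.050 + 140.014 + 3.836 → A = 201.996 sabins.
Volume V = 14.1 × 13.6 × 4.1 = 786.216 m³.
T = 0.161 V/A = 0.161·786.216/201.996 = 0.627 s.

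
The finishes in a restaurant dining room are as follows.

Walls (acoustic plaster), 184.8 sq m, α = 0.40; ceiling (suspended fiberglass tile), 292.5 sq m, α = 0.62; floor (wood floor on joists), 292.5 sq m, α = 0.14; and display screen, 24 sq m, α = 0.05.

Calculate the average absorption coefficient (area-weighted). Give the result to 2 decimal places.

Total surface area S = 793.8 sq m.
Weighted sum Σ Sα = 297.420.
ᾱ = A/S = 0.37.

0.37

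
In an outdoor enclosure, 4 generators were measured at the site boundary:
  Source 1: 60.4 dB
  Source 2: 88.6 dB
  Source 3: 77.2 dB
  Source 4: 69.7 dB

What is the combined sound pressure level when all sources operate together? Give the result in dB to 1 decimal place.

89.0 dB

Sum in the linear (power) domain: Σ 10^(Lᵢ/10) = 10^(60.4/10) + 10^(88.6/10) + 10^(77.2/10) + 10^(69.7/10) = 7.873e+08.
Back to dB: 10·log₁₀ Σ = 89.0 dB.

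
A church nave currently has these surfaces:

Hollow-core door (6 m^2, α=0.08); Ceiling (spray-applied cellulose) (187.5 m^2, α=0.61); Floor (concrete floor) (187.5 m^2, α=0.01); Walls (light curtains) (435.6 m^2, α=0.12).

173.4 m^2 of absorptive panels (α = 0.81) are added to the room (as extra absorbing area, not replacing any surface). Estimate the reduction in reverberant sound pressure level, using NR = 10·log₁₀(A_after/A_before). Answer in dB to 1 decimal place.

2.6 dB

Equivalent absorption area: A_before = 6*0.08 + 187.5*0.61 + 187.5*0.01 + 435.6*0.12 = 169.002 m^2.
Treatment contributes 173.4·0.81 = 140.454 sabins.
A_after = 169.002 + 140.454 = 309.456 sabins.
NR = 10·log₁₀(309.456/169.002) = 2.6 dB.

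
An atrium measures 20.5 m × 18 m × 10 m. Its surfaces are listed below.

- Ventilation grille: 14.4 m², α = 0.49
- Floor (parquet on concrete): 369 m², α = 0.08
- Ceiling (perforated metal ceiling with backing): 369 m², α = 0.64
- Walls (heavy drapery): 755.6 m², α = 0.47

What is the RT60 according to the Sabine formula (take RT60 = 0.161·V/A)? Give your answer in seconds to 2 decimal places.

0.95 s

Summing Sᵢαᵢ: 7.056 + 29.520 + 236.160 + 355.132 → A = 627.868 sabins.
V = 20.5·18·10 = 3690 m³.
T = 0.161 V/A = 0.161·3690/627.868 = 0.95 s.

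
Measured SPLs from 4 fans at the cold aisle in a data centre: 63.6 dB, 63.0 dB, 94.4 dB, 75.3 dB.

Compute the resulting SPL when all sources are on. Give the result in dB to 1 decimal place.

94.5 dB

Converting to relative power and adding: 10^(63.6/10) + 10^(63.0/10) + 10^(94.4/10) + 10^(75.3/10) = 2.792e+09.
L_total = 10·log₁₀(2.792e+09) = 94.5 dB.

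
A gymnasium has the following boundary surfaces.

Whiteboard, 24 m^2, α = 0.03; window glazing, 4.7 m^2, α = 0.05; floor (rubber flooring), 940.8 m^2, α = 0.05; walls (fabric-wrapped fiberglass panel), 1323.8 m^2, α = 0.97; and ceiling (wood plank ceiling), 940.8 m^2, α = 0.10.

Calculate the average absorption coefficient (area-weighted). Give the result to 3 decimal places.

0.441

S = Σ Sᵢ = 24 + 4.7 + 940.8 + 1323.8 + 940.8 = 3234.1 m^2.
A = 24×0.03 + 4.7×0.05 + 940.8×0.05 + 1323.8×0.97 + 940.8×0.10 = 1426.161 sabins.
ᾱ = 1426.161 / 3234.1 = 0.441.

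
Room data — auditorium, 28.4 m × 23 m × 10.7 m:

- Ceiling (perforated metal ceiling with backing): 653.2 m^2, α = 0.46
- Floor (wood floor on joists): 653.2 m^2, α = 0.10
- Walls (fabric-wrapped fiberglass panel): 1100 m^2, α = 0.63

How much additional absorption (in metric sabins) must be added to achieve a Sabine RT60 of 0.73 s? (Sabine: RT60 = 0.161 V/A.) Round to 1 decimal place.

482.7 sabins

Equivalent absorption area: A₁ = 653.2*0.46 + 653.2*0.10 + 1100*0.63 = 1058.792 m^2.
V = 6989.24 m³. Required absorption A₂ = 0.161 × 6989.24 / 0.73 = 1541.463 sabins.
Additional absorption ΔA = 1541.463 − 1058.792 = 482.7 sabins.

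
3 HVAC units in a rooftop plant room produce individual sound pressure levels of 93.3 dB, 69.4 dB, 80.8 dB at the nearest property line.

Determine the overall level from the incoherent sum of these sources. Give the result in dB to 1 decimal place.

93.6 dB

Sum in the linear (power) domain: Σ 10^(Lᵢ/10) = 10^(93.3/10) + 10^(69.4/10) + 10^(80.8/10) = 2.267e+09.
L_total = 10·log₁₀(2.267e+09) = 93.6 dB.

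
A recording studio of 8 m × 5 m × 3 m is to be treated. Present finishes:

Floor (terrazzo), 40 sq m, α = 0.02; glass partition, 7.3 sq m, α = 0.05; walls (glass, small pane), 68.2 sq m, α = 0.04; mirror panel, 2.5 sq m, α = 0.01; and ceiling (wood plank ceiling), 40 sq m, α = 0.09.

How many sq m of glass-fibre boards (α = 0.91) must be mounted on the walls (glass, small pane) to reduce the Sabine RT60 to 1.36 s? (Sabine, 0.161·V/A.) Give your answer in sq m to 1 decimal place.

7.7

Summing Sᵢαᵢ: 0.800 + 0.365 + 2.728 + 0.025 + 3.600 → A₁ = 7.518 sabins.
Required A₂ = 0.161·120/1.36 = 14.206 sabins.
ΔA needed = 14.206 − 7.518 = 6.688 sabins.
Each sq m of panel replacing the walls (glass, small pane) adds (0.91 − 0.04) = 0.87 sabins.
Panel area = 6.688 / 0.87 = 7.7 sq m.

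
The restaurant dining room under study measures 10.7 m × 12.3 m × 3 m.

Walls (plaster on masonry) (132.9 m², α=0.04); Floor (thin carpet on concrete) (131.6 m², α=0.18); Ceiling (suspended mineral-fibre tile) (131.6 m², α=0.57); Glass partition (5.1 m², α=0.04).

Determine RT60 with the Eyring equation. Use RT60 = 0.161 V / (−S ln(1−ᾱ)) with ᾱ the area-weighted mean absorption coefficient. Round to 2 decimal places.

Total surface area S = 132.9 + 131.6 + 131.6 + 5.1 = 401.2 m².
Absorption A = 132.9×0.04 + 131.6×0.18 + 131.6×0.57 + 5.1×0.04 = 104.220 sabins.
ᾱ = 104.220 / 401.2 = 0.2598.
−S·ln(1−ᾱ) = −401.2 × ln(1 − 0.2598) = 120.695.
V = 10.7 × 12.3 × 3 = 394.83 m³.
RT60 = 0.161 × 394.83 / 120.695 = 0.53 s.

0.53 seconds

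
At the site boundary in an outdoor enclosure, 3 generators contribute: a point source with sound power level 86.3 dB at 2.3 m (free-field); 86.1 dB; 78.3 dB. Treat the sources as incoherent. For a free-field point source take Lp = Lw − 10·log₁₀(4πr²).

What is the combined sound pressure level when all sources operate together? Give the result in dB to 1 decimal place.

86.8 dB

Source at 2.3 m: Lp = 86.3 − 10·log₁₀(4π·2.3²) = 86.3 − 10·log₁₀(66.476) = 68.1 dB.
Σ 10^(Lᵢ/10) = 4.814e+08.
L_total = 10·log₁₀(4.814e+08) = 86.8 dB.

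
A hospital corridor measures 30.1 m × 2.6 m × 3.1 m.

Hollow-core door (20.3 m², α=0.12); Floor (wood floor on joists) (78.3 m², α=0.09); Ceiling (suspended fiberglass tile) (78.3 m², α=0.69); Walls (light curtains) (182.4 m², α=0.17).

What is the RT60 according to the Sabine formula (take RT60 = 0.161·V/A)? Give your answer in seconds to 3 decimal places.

0.413 s

A = Σ Sᵢαᵢ = 20.3×0.12 + 78.3×0.09 + 78.3×0.69 + 182.4×0.17 = 94.518 sabins.
V = 30.1·2.6·3.1 = 242.606 m³.
Sabine: RT60 = 0.161 × 242.606 / 94.518 = 0.413 s.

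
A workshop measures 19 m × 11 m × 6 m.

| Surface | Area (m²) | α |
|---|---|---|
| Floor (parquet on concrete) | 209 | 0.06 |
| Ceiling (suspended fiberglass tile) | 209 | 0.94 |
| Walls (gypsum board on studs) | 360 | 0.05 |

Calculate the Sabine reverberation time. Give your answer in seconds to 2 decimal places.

Total absorption A = 209*0.06 + 209*0.94 + 360*0.05
  = 12.540 + 196.460 + 18.000 = 227.000 m² sabins.
Room volume: 1254 m³.
T = 0.161 V/A = 0.161·1254/227.000 = 0.89 s.

0.89 sec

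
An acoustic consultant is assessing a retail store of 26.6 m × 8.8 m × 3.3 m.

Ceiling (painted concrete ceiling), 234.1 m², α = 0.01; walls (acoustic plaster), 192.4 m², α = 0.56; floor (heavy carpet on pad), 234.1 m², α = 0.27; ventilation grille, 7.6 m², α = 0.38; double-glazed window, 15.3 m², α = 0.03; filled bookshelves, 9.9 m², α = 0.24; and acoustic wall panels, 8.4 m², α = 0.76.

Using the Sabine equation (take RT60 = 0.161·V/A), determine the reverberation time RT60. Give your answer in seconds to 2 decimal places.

Equivalent absorption area: A = 234.1*0.01 + 192.4*0.56 + 234.1*0.27 + 7.6*0.38 + 15.3*0.03 + 9.9*0.24 + 8.4*0.76 = 185.399 m².
Room volume: 772.464 m³.
RT60 = 0.161 · V / A = 0.161 × 772.464 / 185.399 = 0.67 s.

0.67 seconds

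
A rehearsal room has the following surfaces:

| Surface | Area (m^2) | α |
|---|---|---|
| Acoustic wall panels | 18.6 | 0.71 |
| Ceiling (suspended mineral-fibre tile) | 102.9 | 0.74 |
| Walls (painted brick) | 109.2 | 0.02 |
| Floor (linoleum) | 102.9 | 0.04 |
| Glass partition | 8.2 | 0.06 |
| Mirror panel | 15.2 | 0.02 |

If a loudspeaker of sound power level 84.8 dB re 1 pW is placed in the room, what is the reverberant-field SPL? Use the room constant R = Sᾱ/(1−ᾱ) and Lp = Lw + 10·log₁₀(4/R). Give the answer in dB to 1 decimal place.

A = 96.448 sabins; S = 357.0 m^2.
ᾱ = 0.2702, so room constant R = A/(1−ᾱ) = 132.157 m^2.
Lp = Lw + 10 log₁₀(4/R) = 84.8 -15.19 = 69.6 dB.

69.6 dB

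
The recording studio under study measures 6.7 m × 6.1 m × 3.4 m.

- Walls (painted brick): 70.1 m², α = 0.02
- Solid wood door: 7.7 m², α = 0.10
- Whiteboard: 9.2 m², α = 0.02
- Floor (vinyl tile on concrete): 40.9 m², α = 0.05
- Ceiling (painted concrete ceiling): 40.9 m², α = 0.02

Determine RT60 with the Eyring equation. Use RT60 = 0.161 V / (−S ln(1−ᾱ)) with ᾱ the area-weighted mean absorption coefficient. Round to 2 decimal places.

S = Σ Sᵢ = 168.8 m².
Absorption A = 70.1·0.02 + 7.7·0.10 + 9.2·0.02 + 40.9·0.05 + 40.9·0.02 = 5.219 sabins.
ᾱ = 5.219 / 168.8 = 0.0309.
−S·ln(1−ᾱ) = −168.8 × ln(1 − 0.0309) = 5.298.
V = 6.7 × 6.1 × 3.4 = 138.958 m³.
RT60 = 0.161 × 138.958 / 5.298 = 4.22 s.

4.22 seconds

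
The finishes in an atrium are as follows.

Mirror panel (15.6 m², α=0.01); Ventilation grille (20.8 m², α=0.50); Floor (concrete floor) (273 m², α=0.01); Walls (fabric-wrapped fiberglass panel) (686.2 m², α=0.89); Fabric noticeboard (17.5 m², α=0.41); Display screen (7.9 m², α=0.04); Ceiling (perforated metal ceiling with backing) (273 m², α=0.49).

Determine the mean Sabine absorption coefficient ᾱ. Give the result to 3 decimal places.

0.591

Total surface area S = 1294.0 m².
Weighted sum Σ Sα = 765.265.
ᾱ = A/S = 0.591.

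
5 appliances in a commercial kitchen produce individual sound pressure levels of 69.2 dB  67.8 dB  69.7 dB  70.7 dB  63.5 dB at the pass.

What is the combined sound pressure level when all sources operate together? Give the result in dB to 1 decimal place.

75.8 dB

Converting to relative power and adding: 10^(69.2/10) + 10^(67.8/10) + 10^(69.7/10) + 10^(70.7/10) + 10^(63.5/10) = 3.766e+07.
Combined level = 10 log₁₀(3.766e+07) = 75.8 dB.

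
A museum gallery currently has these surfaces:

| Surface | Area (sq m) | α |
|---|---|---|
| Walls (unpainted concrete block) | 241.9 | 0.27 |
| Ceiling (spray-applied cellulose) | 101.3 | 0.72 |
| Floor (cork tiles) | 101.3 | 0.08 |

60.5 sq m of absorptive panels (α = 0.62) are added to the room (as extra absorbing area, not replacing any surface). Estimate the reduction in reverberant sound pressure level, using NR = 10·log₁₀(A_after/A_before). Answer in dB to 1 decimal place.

A_before = Σ Sᵢαᵢ = 241.9·0.27 + 101.3·0.72 + 101.3·0.08 = 146.353 sabins.
Treatment contributes 60.5·0.62 = 37.510 sabins.
A_after = 146.353 + 37.510 = 183.863 sabins.
NR = 10·log₁₀(183.863/146.353) = 1.0 dB.

1.0 dB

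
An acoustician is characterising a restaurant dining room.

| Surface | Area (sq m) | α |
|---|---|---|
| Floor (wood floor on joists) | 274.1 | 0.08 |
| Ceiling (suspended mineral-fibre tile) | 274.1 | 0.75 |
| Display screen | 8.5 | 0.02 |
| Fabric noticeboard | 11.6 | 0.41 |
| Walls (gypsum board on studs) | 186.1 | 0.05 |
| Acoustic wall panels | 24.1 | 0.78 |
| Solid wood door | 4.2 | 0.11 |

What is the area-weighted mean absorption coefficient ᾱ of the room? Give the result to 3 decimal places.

S = Σ Sᵢ = 274.1 + 274.1 + 8.5 + 11.6 + 186.1 + 24.1 + 4.2 = 782.7 sq m.
Σ(Sᵢαᵢ) = 274.1*0.08 + 274.1*0.75 + 8.5*0.02 + 11.6*0.41 + 186.1*0.05 + 24.1*0.78 + 4.2*0.11 = 260.994.
ᾱ = 260.994 / 782.7 = 0.333.

0.333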